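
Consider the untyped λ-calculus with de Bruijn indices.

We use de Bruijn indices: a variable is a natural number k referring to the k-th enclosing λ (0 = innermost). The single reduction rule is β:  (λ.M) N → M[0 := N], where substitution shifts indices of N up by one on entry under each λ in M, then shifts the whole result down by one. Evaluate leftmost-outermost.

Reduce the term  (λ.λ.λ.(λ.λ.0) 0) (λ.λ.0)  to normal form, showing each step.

  start: (λ.λ.λ.(λ.λ.0) 0) (λ.λ.0)
  [1] λ.λ.(λ.λ.0) 0
  [2] λ.λ.λ.0

Answer: normal form = λ.λ.λ.0  (in 2 steps)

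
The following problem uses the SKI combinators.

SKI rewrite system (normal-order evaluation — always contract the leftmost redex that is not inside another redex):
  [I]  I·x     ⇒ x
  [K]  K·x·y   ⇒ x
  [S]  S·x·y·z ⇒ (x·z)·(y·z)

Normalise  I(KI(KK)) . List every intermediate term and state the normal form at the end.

Answer: normal form = I  (in 2 steps)

Derivation:
  start: I(KI(KK))
  [1] KI(KK)
  [2] I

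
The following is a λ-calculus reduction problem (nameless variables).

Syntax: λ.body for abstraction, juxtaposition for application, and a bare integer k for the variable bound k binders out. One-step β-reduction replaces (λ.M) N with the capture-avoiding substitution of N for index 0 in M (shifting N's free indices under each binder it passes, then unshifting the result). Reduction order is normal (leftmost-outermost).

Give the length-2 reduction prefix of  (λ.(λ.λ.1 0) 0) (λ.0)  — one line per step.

Answer: after 2 steps: λ.(λ.0) 0

Derivation:
  start: (λ.(λ.λ.1 0) 0) (λ.0)
  step 1: (λ.λ.1 0) (λ.0)
  step 2: λ.(λ.0) 0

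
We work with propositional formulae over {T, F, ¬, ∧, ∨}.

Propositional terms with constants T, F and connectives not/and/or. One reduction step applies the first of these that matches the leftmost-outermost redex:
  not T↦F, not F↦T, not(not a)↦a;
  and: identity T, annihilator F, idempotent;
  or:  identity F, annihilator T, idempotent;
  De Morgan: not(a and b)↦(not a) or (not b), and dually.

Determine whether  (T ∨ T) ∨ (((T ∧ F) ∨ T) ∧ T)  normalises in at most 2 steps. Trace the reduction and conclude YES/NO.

  start: (T ∨ T) ∨ (((T ∧ F) ∨ T) ∧ T)
  [1] T ∨ (((T ∧ F) ∨ T) ∧ T)
  [2] T

Answer: YES — reaches normal form T in 2 ≤ 2 steps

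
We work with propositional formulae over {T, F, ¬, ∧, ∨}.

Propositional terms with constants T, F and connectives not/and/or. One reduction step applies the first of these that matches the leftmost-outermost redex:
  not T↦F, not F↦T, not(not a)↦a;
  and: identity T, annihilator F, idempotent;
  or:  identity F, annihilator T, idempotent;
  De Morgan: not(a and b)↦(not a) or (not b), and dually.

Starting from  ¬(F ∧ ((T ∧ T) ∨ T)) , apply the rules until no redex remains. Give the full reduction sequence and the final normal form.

  start: ¬(F ∧ ((T ∧ T) ∨ T))
  →1  ¬F ∨ ¬((T ∧ T) ∨ T)
  →2  T ∨ ¬((T ∧ T) ∨ T)
  →3  T

Answer: normal form = T  (in 3 steps)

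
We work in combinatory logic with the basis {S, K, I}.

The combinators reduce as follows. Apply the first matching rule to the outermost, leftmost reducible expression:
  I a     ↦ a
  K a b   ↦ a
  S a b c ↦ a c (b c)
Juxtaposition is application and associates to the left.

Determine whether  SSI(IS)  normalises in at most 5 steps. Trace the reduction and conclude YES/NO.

  start: SSI(IS)
  →1  S(IS)(I(IS))
  →2  SS(I(IS))
  →3  SS(IS)
  →4  SSS

Answer: YES — reaches normal form SSS in 4 ≤ 5 steps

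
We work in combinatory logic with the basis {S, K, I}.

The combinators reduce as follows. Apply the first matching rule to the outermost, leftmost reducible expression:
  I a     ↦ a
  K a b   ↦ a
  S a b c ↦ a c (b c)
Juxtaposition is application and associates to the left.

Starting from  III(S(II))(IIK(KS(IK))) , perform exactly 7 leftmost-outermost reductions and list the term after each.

  start: III(S(II))(IIK(KS(IK)))
  →1  II(S(II))(IIK(KS(IK)))
  →2  I(S(II))(IIK(KS(IK)))
  →3  S(II)(IIK(KS(IK)))
  →4  SI(IIK(KS(IK)))
  →5  SI(IK(KS(IK)))
  →6  SI(K(KS(IK)))
  →7  SI(KS)

Answer: after 7 steps: SI(KS)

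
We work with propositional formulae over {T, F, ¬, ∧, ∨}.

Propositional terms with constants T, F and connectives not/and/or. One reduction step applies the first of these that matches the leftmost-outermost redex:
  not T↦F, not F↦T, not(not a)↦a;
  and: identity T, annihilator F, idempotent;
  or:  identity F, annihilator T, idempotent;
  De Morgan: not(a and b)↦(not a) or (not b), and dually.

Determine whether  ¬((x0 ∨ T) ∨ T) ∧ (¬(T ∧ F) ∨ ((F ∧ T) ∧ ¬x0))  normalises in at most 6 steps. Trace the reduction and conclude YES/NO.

Answer: YES — reaches normal form F in 6 ≤ 6 steps

Derivation:
  start: ¬((x0 ∨ T) ∨ T) ∧ (¬(T ∧ F) ∨ ((F ∧ T) ∧ ¬x0))
  →1  (¬(x0 ∨ T) ∧ ¬T) ∧ (¬(T ∧ F) ∨ ((F ∧ T) ∧ ¬x0))
  →2  ((¬x0 ∧ ¬T) ∧ ¬T) ∧ (¬(T ∧ F) ∨ ((F ∧ T) ∧ ¬x0))
  →3  ((¬x0 ∧ F) ∧ ¬T) ∧ (¬(T ∧ F) ∨ ((F ∧ T) ∧ ¬x0))
  →4  (F ∧ ¬T) ∧ (¬(T ∧ F) ∨ ((F ∧ T) ∧ ¬x0))
  →5  F ∧ (¬(T ∧ F) ∨ ((F ∧ T) ∧ ¬x0))
  →6  F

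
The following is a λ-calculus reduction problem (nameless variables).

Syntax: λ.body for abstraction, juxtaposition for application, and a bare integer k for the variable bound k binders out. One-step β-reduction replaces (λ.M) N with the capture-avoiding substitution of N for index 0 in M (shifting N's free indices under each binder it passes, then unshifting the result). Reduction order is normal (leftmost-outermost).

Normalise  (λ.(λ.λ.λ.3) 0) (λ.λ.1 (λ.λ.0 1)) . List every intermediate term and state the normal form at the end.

  start: (λ.(λ.λ.λ.3) 0) (λ.λ.1 (λ.λ.0 1))
  [1] (λ.λ.λ.λ.λ.1 (λ.λ.0 1)) (λ.λ.1 (λ.λ.0 1))
  [2] λ.λ.λ.λ.1 (λ.λ.0 1)

Answer: normal form = λ.λ.λ.λ.1 (λ.λ.0 1)  (in 2 steps)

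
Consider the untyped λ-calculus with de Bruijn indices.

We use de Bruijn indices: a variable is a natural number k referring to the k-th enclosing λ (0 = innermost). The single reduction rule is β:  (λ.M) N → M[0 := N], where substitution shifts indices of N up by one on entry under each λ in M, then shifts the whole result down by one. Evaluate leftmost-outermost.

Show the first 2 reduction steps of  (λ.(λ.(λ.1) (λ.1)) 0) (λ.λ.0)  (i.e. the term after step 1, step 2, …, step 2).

Answer: after 2 steps: (λ.λ.λ.0) (λ.λ.λ.0)

Reduction:
  start: (λ.(λ.(λ.1) (λ.1)) 0) (λ.λ.0)
  step 1: (λ.(λ.1) (λ.1)) (λ.λ.0)
  step 2: (λ.λ.λ.0) (λ.λ.λ.0)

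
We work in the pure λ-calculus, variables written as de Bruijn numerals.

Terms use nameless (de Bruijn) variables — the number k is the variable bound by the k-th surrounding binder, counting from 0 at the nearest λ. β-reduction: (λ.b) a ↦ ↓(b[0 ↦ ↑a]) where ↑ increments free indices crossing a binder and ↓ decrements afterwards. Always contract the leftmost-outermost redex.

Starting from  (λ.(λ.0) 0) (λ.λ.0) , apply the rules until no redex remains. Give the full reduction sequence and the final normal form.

  start: (λ.(λ.0) 0) (λ.λ.0)
  →1  (λ.0) (λ.λ.0)
  →2  λ.λ.0

Answer: normal form = λ.λ.0  (in 2 steps)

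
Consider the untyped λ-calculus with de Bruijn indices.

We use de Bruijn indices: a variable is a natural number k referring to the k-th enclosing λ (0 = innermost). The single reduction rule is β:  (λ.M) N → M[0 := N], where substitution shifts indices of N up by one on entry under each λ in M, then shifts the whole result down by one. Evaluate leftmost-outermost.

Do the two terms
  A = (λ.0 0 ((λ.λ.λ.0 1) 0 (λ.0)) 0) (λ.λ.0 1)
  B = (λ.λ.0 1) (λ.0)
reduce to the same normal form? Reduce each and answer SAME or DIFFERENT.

Term A:
  start: (λ.0 0 ((λ.λ.λ.0 1) 0 (λ.0)) 0) (λ.λ.0 1)
  [1] (λ.λ.0 1) (λ.λ.0 1) ((λ.λ.λ.0 1) (λ.λ.0 1) (λ.0)) (λ.λ.0 1)
  [2] (λ.0 (λ.λ.0 1)) ((λ.λ.λ.0 1) (λ.λ.0 1) (λ.0)) (λ.λ.0 1)
  [3] (λ.λ.λ.0 1) (λ.λ.0 1) (λ.0) (λ.λ.0 1) (λ.λ.0 1)
  [4] (λ.λ.0 1) (λ.0) (λ.λ.0 1) (λ.λ.0 1)
  [5] (λ.0 (λ.0)) (λ.λ.0 1) (λ.λ.0 1)
  [6] (λ.λ.0 1) (λ.0) (λ.λ.0 1)
  [7] (λ.0 (λ.0)) (λ.λ.0 1)
  [8] (λ.λ.0 1) (λ.0)
  [9] λ.0 (λ.0)

Term B:
  start: (λ.λ.0 1) (λ.0)
  [1] λ.0 (λ.0)

Answer: SAME — A ⇓ λ.0 (λ.0), B ⇓ λ.0 (λ.0)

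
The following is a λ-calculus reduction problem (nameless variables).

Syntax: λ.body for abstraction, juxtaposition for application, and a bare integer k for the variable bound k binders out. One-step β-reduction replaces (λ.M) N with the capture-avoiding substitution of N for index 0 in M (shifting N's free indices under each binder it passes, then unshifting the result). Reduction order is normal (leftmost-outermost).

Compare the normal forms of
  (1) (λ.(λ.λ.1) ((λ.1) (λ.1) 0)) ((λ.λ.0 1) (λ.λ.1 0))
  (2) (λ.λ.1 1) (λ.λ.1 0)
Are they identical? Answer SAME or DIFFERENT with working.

Answer: SAME — A ⇓ λ.λ.λ.1 0, B ⇓ λ.λ.λ.1 0

Working:
Term A:
  start: (λ.(λ.λ.1) ((λ.1) (λ.1) 0)) ((λ.λ.0 1) (λ.λ.1 0))
  [1] (λ.λ.1) ((λ.(λ.λ.0 1) (λ.λ.1 0)) (λ.(λ.λ.0 1) (λ.λ.1 0)) ((λ.λ.0 1) (λ.λ.1 0)))
  [2] λ.(λ.(λ.λ.0 1) (λ.λ.1 0)) (λ.(λ.λ.0 1) (λ.λ.1 0)) ((λ.λ.0 1) (λ.λ.1 0))
  [3] λ.(λ.λ.0 1) (λ.λ.1 0) ((λ.λ.0 1) (λ.λ.1 0))
  [4] λ.(λ.0 (λ.λ.1 0)) ((λ.λ.0 1) (λ.λ.1 0))
  [5] λ.(λ.λ.0 1) (λ.λ.1 0) (λ.λ.1 0)
  [6] λ.(λ.0 (λ.λ.1 0)) (λ.λ.1 0)
  [7] λ.(λ.λ.1 0) (λ.λ.1 0)
  [8] λ.λ.(λ.λ.1 0) 0
  [9] λ.λ.λ.1 0

Term B:
  start: (λ.λ.1 1) (λ.λ.1 0)
  [1] λ.(λ.λ.1 0) (λ.λ.1 0)
  [2] λ.λ.(λ.λ.1 0) 0
  [3] λ.λ.λ.1 0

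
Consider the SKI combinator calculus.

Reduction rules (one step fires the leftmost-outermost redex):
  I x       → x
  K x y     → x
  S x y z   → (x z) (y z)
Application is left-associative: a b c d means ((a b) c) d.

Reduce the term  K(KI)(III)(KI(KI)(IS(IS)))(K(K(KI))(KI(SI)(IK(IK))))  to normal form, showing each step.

Answer: normal form = K(KI)  (in 4 steps)

Derivation:
  start: K(KI)(III)(KI(KI)(IS(IS)))(K(K(KI))(KI(SI)(IK(IK))))
  →1  KI(KI(KI)(IS(IS)))(K(K(KI))(KI(SI)(IK(IK))))
  →2  I(K(K(KI))(KI(SI)(IK(IK))))
  →3  K(K(KI))(KI(SI)(IK(IK)))
  →4  K(KI)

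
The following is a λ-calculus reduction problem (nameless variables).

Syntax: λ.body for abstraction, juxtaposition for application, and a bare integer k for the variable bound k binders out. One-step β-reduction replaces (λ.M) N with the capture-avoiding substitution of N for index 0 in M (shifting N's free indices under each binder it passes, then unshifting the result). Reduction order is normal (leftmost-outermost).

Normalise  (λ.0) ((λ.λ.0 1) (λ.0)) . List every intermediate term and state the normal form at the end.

  start: (λ.0) ((λ.λ.0 1) (λ.0))
  →1  (λ.λ.0 1) (λ.0)
  →2  λ.0 (λ.0)

Answer: normal form = λ.0 (λ.0)  (in 2 steps)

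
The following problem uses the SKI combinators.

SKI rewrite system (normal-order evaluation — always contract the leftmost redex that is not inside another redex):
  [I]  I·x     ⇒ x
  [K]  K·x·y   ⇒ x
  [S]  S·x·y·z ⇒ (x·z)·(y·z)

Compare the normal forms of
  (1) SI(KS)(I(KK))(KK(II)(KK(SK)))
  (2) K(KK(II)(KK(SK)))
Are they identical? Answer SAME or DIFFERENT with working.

Term A:
  start: SI(KS)(I(KK))(KK(II)(KK(SK)))
  step 1: I(I(KK))(KS(I(KK)))(KK(II)(KK(SK)))
  step 2: I(KK)(KS(I(KK)))(KK(II)(KK(SK)))
  step 3: KK(KS(I(KK)))(KK(II)(KK(SK)))
  step 4: K(KK(II)(KK(SK)))
  step 5: K(K(KK(SK)))
  step 6: K(KK)

Term B:
  start: K(KK(II)(KK(SK)))
  step 1: K(K(KK(SK)))
  step 2: K(KK)

Answer: SAME — A ⇓ K(KK), B ⇓ K(KK)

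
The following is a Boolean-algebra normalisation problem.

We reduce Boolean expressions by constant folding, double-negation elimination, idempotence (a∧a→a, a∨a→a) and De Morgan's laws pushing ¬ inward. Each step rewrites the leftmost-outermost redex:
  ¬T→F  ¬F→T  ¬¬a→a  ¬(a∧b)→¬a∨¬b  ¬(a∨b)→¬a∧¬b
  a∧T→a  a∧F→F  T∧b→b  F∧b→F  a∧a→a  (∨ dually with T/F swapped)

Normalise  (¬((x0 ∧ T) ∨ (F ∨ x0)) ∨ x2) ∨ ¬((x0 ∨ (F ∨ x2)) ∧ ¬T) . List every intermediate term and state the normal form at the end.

Answer: normal form = T  (in 16 steps)

Working:
  start: (¬((x0 ∧ T) ∨ (F ∨ x0)) ∨ x2) ∨ ¬((x0 ∨ (F ∨ x2)) ∧ ¬T)
  →1  ((¬(x0 ∧ T) ∧ ¬(F ∨ x0)) ∨ x2) ∨ ¬((x0 ∨ (F ∨ x2)) ∧ ¬T)
  →2  (((¬x0 ∨ ¬T) ∧ ¬(F ∨ x0)) ∨ x2) ∨ ¬((x0 ∨ (F ∨ x2)) ∧ ¬T)
  →3  (((¬x0 ∨ F) ∧ ¬(F ∨ x0)) ∨ x2) ∨ ¬((x0 ∨ (F ∨ x2)) ∧ ¬T)
  →4  ((¬x0 ∧ ¬(F ∨ x0)) ∨ x2) ∨ ¬((x0 ∨ (F ∨ x2)) ∧ ¬T)
  →5  ((¬x0 ∧ (¬F ∧ ¬x0)) ∨ x2) ∨ ¬((x0 ∨ (F ∨ x2)) ∧ ¬T)
  →6  ((¬x0 ∧ (T ∧ ¬x0)) ∨ x2) ∨ ¬((x0 ∨ (F ∨ x2)) ∧ ¬T)
  →7  ((¬x0 ∧ ¬x0) ∨ x2) ∨ ¬((x0 ∨ (F ∨ x2)) ∧ ¬T)
  →8  (¬x0 ∨ x2) ∨ ¬((x0 ∨ (F ∨ x2)) ∧ ¬T)
  →9  (¬x0 ∨ x2) ∨ (¬(x0 ∨ (F ∨ x2)) ∨ ¬¬T)
  →10  (¬x0 ∨ x2) ∨ ((¬x0 ∧ ¬(F ∨ x2)) ∨ ¬¬T)
  →11  (¬x0 ∨ x2) ∨ ((¬x0 ∧ (¬F ∧ ¬x2)) ∨ ¬¬T)
  →12  (¬x0 ∨ x2) ∨ ((¬x0 ∧ (T ∧ ¬x2)) ∨ ¬¬T)
  →13  (¬x0 ∨ x2) ∨ ((¬x0 ∧ ¬x2) ∨ ¬¬T)
  →14  (¬x0 ∨ x2) ∨ ((¬x0 ∧ ¬x2) ∨ T)
  →15  (¬x0 ∨ x2) ∨ T
  →16  T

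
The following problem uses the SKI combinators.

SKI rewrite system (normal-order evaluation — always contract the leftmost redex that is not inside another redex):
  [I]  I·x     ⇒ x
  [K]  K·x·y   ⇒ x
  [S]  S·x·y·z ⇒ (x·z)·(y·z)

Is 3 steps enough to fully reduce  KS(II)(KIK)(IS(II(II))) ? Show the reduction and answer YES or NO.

  start: KS(II)(KIK)(IS(II(II)))
  [1] S(KIK)(IS(II(II)))
  [2] SI(IS(II(II)))
  [3] SI(S(II(II)))

Answer: NO — after 3 steps the term is SI(S(II(II))), not yet normal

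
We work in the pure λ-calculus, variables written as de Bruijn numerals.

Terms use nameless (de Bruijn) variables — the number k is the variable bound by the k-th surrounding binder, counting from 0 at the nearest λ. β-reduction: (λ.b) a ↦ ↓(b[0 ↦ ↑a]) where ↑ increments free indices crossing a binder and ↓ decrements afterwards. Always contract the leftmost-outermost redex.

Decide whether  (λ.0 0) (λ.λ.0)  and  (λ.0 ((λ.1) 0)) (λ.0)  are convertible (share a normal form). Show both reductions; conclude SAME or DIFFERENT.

Answer: SAME — A ⇓ λ.0, B ⇓ λ.0

Working:
Term A:
  start: (λ.0 0) (λ.λ.0)
  →1  (λ.λ.0) (λ.λ.0)
  →2  λ.0

Term B:
  start: (λ.0 ((λ.1) 0)) (λ.0)
  →1  (λ.0) ((λ.λ.0) (λ.0))
  →2  (λ.λ.0) (λ.0)
  →3  λ.0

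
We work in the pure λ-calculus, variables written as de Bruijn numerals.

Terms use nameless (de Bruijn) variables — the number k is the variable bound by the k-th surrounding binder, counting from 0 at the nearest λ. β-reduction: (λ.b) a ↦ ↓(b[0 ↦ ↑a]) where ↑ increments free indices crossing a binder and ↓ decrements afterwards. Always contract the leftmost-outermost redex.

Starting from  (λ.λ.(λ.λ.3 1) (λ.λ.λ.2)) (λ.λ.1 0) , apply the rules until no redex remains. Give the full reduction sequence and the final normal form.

Answer: normal form = λ.λ.λ.λ.λ.2  (in 4 steps)

Reduction:
  start: (λ.λ.(λ.λ.3 1) (λ.λ.λ.2)) (λ.λ.1 0)
  step 1: λ.(λ.λ.(λ.λ.1 0) 1) (λ.λ.λ.2)
  step 2: λ.λ.(λ.λ.1 0) (λ.λ.λ.2)
  step 3: λ.λ.λ.(λ.λ.λ.2) 0
  step 4: λ.λ.λ.λ.λ.2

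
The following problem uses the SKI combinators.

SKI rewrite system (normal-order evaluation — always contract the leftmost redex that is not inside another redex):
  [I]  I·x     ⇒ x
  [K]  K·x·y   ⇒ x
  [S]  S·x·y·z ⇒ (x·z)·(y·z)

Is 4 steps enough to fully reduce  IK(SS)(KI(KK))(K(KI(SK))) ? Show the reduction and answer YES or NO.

Answer: YES — reaches normal form SS(KI) in 3 ≤ 4 steps

Derivation:
  start: IK(SS)(KI(KK))(K(KI(SK)))
  [1] K(SS)(KI(KK))(K(KI(SK)))
  [2] SS(K(KI(SK)))
  [3] SS(KI)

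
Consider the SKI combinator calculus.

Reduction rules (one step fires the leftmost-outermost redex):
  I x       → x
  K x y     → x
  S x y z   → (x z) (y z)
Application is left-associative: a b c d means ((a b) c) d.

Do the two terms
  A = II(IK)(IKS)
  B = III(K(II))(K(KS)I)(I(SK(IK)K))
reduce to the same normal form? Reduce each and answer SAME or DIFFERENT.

Answer: DIFFERENT — A ⇓ K(KS), B ⇓ K

Working:
Term A:
  start: II(IK)(IKS)
  [1] I(IK)(IKS)
  [2] IK(IKS)
  [3] K(IKS)
  [4] K(KS)

Term B:
  start: III(K(II))(K(KS)I)(I(SK(IK)K))
  [1] II(K(II))(K(KS)I)(I(SK(IK)K))
  [2] I(K(II))(K(KS)I)(I(SK(IK)K))
  [3] K(II)(K(KS)I)(I(SK(IK)K))
  [4] II(I(SK(IK)K))
  [5] I(I(SK(IK)K))
  [6] I(SK(IK)K)
  [7] SK(IK)K
  [8] KK(IKK)
  [9] K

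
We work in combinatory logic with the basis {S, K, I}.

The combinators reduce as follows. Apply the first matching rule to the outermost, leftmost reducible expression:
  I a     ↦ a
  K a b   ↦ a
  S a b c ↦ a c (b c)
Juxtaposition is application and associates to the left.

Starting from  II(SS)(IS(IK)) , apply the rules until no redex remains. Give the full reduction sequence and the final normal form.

Answer: normal form = SS(SK)  (in 4 steps)

Derivation:
  start: II(SS)(IS(IK))
  →1  I(SS)(IS(IK))
  →2  SS(IS(IK))
  →3  SS(S(IK))
  →4  SS(SK)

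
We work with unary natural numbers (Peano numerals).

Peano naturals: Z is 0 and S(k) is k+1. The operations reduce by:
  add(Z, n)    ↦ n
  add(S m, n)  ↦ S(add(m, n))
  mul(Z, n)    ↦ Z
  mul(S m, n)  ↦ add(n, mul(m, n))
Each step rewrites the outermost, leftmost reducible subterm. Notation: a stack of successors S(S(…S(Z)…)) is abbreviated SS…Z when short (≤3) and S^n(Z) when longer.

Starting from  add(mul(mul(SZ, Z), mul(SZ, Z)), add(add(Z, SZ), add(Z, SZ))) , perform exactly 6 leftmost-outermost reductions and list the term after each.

  start: add(mul(mul(SZ, Z), mul(SZ, Z)), add(add(Z, SZ), add(Z, SZ)))
  [1] add(mul(add(Z, mul(Z, Z)), mul(SZ, Z)), add(add(Z, SZ), add(Z, SZ)))
  [2] add(mul(mul(Z, Z), mul(SZ, Z)), add(add(Z, SZ), add(Z, SZ)))
  [3] add(mul(Z, mul(SZ, Z)), add(add(Z, SZ), add(Z, SZ)))
  [4] add(Z, add(add(Z, SZ), add(Z, SZ)))
  [5] add(add(Z, SZ), add(Z, SZ))
  [6] add(SZ, add(Z, SZ))

Answer: after 6 steps: add(SZ, add(Z, SZ))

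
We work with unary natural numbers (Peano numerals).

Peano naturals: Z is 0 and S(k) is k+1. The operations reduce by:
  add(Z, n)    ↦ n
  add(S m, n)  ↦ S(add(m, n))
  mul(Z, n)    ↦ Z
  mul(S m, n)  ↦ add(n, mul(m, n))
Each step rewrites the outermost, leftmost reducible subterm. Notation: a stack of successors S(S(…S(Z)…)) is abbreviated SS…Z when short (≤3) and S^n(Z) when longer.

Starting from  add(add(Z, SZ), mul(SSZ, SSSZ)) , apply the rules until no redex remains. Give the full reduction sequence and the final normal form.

  start: add(add(Z, SZ), mul(SSZ, SSSZ))
  →1  add(SZ, mul(SSZ, SSSZ))
  →2  S(add(Z, mul(SSZ, SSSZ)))
  →3  S(mul(SSZ, SSSZ))
  →4  S(add(SSSZ, mul(SZ, SSSZ)))
  →5  S(S(add(SSZ, mul(SZ, SSSZ))))
  →6  S(S(S(add(SZ, mul(SZ, SSSZ)))))
  →7  S(S(S(S(add(Z, mul(SZ, SSSZ))))))
  →8  S(S(S(S(mul(SZ, SSSZ)))))
  →9  S(S(S(S(add(SSSZ, mul(Z, SSSZ))))))
  →10  S(S(S(S(S(add(SSZ, mul(Z, SSSZ)))))))
  →11  S(S(S(S(S(S(add(SZ, mul(Z, SSSZ))))))))
  →12  S(S(S(S(S(S(S(add(Z, mul(Z, SSSZ)))))))))
  →13  S(S(S(S(S(S(S(mul(Z, SSSZ))))))))
  →14  S^7(Z)

Answer: normal form = S^7(Z)  (in 14 steps)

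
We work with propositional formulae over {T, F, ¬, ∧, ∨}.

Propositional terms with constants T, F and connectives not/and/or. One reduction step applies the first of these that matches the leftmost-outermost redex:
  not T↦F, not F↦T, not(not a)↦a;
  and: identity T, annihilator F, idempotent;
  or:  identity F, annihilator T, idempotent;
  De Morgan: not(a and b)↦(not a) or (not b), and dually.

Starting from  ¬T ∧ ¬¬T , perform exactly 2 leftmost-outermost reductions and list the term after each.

  start: ¬T ∧ ¬¬T
  step 1: F ∧ ¬¬T
  step 2: F

Answer: after 2 steps: F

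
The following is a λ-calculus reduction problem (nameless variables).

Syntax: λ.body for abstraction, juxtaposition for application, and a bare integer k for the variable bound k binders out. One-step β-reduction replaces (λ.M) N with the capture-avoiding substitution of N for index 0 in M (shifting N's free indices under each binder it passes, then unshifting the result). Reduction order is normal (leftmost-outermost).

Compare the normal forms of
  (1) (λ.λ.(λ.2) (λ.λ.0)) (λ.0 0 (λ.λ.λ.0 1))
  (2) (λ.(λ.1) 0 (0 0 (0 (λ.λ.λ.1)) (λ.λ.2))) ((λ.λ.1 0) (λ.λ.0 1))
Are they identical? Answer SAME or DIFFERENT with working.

Term A:
  start: (λ.λ.(λ.2) (λ.λ.0)) (λ.0 0 (λ.λ.λ.0 1))
  step 1: λ.(λ.λ.0 0 (λ.λ.λ.0 1)) (λ.λ.0)
  step 2: λ.λ.0 0 (λ.λ.λ.0 1)

Term B:
  start: (λ.(λ.1) 0 (0 0 (0 (λ.λ.λ.1)) (λ.λ.2))) ((λ.λ.1 0) (λ.λ.0 1))
  step 1: (λ.(λ.λ.1 0) (λ.λ.0 1)) ((λ.λ.1 0) (λ.λ.0 1)) ((λ.λ.1 0) (λ.λ.0 1) ((λ.λ.1 0) (λ.λ.0 1)) ((λ.λ.1 0) (λ.λ.0 1) (λ.λ.λ.1)) (λ.λ.(λ.λ.1 0) (λ.λ.0 1)))
  step 2: (λ.λ.1 0) (λ.λ.0 1) ((λ.λ.1 0) (λ.λ.0 1) ((λ.λ.1 0) (λ.λ.0 1)) ((λ.λ.1 0) (λ.λ.0 1) (λ.λ.λ.1)) (λ.λ.(λ.λ.1 0) (λ.λ.0 1)))
  step 3: (λ.(λ.λ.0 1) 0) ((λ.λ.1 0) (λ.λ.0 1) ((λ.λ.1 0) (λ.λ.0 1)) ((λ.λ.1 0) (λ.λ.0 1) (λ.λ.λ.1)) (λ.λ.(λ.λ.1 0) (λ.λ.0 1)))
  step 4: (λ.λ.0 1) ((λ.λ.1 0) (λ.λ.0 1) ((λ.λ.1 0) (λ.λ.0 1)) ((λ.λ.1 0) (λ.λ.0 1) (λ.λ.λ.1)) (λ.λ.(λ.λ.1 0) (λ.λ.0 1)))
  step 5: λ.0 ((λ.λ.1 0) (λ.λ.0 1) ((λ.λ.1 0) (λ.λ.0 1)) ((λ.λ.1 0) (λ.λ.0 1) (λ.λ.λ.1)) (λ.λ.(λ.λ.1 0) (λ.λ.0 1)))
  step 6: λ.0 ((λ.(λ.λ.0 1) 0) ((λ.λ.1 0) (λ.λ.0 1)) ((λ.λ.1 0) (λ.λ.0 1) (λ.λ.λ.1)) (λ.λ.(λ.λ.1 0) (λ.λ.0 1)))
  step 7: λ.0 ((λ.λ.0 1) ((λ.λ.1 0) (λ.λ.0 1)) ((λ.λ.1 0) (λ.λ.0 1) (λ.λ.λ.1)) (λ.λ.(λ.λ.1 0) (λ.λ.0 1)))
  step 8: λ.0 ((λ.0 ((λ.λ.1 0) (λ.λ.0 1))) ((λ.λ.1 0) (λ.λ.0 1) (λ.λ.λ.1)) (λ.λ.(λ.λ.1 0) (λ.λ.0 1)))
  step 9: λ.0 ((λ.λ.1 0) (λ.λ.0 1) (λ.λ.λ.1) ((λ.λ.1 0) (λ.λ.0 1)) (λ.λ.(λ.λ.1 0) (λ.λ.0 1)))
  step 10: λ.0 ((λ.(λ.λ.0 1) 0) (λ.λ.λ.1) ((λ.λ.1 0) (λ.λ.0 1)) (λ.λ.(λ.λ.1 0) (λ.λ.0 1)))
  step 11: λ.0 ((λ.λ.0 1) (λ.λ.λ.1) ((λ.λ.1 0) (λ.λ.0 1)) (λ.λ.(λ.λ.1 0) (λ.λ.0 1)))
  step 12: λ.0 ((λ.0 (λ.λ.λ.1)) ((λ.λ.1 0) (λ.λ.0 1)) (λ.λ.(λ.λ.1 0) (λ.λ.0 1)))
  step 13: λ.0 ((λ.λ.1 0) (λ.λ.0 1) (λ.λ.λ.1) (λ.λ.(λ.λ.1 0) (λ.λ.0 1)))
  step 14: λ.0 ((λ.(λ.λ.0 1) 0) (λ.λ.λ.1) (λ.λ.(λ.λ.1 0) (λ.λ.0 1)))
  step 15: λ.0 ((λ.λ.0 1) (λ.λ.λ.1) (λ.λ.(λ.λ.1 0) (λ.λ.0 1)))
  step 16: λ.0 ((λ.0 (λ.λ.λ.1)) (λ.λ.(λ.λ.1 0) (λ.λ.0 1)))
  step 17: λ.0 ((λ.λ.(λ.λ.1 0) (λ.λ.0 1)) (λ.λ.λ.1))
  step 18: λ.0 (λ.(λ.λ.1 0) (λ.λ.0 1))
  step 19: λ.0 (λ.λ.(λ.λ.0 1) 0)
  step 20: λ.0 (λ.λ.λ.0 1)

Answer: DIFFERENT — A ⇓ λ.λ.0 0 (λ.λ.λ.0 1), B ⇓ λ.0 (λ.λ.λ.0 1)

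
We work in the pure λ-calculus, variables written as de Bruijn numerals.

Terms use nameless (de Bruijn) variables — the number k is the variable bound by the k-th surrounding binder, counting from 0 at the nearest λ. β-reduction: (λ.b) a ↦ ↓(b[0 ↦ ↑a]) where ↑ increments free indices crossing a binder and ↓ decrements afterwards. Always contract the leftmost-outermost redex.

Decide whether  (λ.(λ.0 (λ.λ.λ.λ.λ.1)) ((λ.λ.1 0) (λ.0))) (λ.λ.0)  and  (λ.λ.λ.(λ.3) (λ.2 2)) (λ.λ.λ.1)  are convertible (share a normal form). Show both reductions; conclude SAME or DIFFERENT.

Answer: SAME — A ⇓ λ.λ.λ.λ.λ.1, B ⇓ λ.λ.λ.λ.λ.1

Reduction:
Term A:
  start: (λ.(λ.0 (λ.λ.λ.λ.λ.1)) ((λ.λ.1 0) (λ.0))) (λ.λ.0)
  step 1: (λ.0 (λ.λ.λ.λ.λ.1)) ((λ.λ.1 0) (λ.0))
  step 2: (λ.λ.1 0) (λ.0) (λ.λ.λ.λ.λ.1)
  step 3: (λ.(λ.0) 0) (λ.λ.λ.λ.λ.1)
  step 4: (λ.0) (λ.λ.λ.λ.λ.1)
  step 5: λ.λ.λ.λ.λ.1

Term B:
  start: (λ.λ.λ.(λ.3) (λ.2 2)) (λ.λ.λ.1)
  step 1: λ.λ.(λ.λ.λ.λ.1) (λ.2 2)
  step 2: λ.λ.λ.λ.λ.1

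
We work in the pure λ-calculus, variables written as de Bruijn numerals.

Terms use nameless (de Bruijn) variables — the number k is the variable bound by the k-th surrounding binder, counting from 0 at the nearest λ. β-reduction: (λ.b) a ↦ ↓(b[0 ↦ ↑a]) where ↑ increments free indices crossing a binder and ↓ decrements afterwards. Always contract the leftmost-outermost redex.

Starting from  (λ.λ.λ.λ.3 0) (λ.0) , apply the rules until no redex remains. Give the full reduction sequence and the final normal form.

  start: (λ.λ.λ.λ.3 0) (λ.0)
  [1] λ.λ.λ.(λ.0) 0
  [2] λ.λ.λ.0

Answer: normal form = λ.λ.λ.0  (in 2 steps)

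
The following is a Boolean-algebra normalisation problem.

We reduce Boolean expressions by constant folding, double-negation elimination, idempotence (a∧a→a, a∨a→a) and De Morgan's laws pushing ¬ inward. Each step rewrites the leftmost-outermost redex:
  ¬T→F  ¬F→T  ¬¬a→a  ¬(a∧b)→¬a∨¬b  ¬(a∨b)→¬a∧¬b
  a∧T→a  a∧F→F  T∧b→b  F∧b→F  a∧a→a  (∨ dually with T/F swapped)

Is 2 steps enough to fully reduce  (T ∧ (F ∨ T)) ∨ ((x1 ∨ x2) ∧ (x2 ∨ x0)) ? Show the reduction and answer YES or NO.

  start: (T ∧ (F ∨ T)) ∨ ((x1 ∨ x2) ∧ (x2 ∨ x0))
  step 1: (F ∨ T) ∨ ((x1 ∨ x2) ∧ (x2 ∨ x0))
  step 2: T ∨ ((x1 ∨ x2) ∧ (x2 ∨ x0))

Answer: NO — after 2 steps the term is T ∨ ((x1 ∨ x2) ∧ (x2 ∨ x0)), not yet normal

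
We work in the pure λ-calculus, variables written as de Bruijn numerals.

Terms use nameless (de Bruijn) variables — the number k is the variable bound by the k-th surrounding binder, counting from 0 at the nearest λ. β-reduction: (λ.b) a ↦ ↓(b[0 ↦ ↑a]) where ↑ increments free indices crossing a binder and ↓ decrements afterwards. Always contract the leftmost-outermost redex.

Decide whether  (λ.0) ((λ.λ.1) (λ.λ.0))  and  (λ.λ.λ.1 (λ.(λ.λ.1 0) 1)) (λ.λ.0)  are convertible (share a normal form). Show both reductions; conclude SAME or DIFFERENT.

Term A:
  start: (λ.0) ((λ.λ.1) (λ.λ.0))
  [1] (λ.λ.1) (λ.λ.0)
  [2] λ.λ.λ.0

Term B:
  start: (λ.λ.λ.1 (λ.(λ.λ.1 0) 1)) (λ.λ.0)
  [1] λ.λ.1 (λ.(λ.λ.1 0) 1)
  [2] λ.λ.1 (λ.λ.2 0)

Answer: DIFFERENT — A ⇓ λ.λ.λ.0, B ⇓ λ.λ.1 (λ.λ.2 0)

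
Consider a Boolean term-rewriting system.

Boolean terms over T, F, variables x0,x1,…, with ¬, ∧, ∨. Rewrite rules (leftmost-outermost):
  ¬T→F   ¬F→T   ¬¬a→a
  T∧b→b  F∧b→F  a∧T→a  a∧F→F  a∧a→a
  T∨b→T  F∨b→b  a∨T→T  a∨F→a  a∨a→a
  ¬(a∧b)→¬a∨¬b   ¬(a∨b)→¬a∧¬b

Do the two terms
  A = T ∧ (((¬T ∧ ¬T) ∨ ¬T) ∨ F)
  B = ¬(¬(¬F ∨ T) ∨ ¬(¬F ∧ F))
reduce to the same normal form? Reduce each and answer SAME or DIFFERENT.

Term A:
  start: T ∧ (((¬T ∧ ¬T) ∨ ¬T) ∨ F)
  step 1: ((¬T ∧ ¬T) ∨ ¬T) ∨ F
  step 2: (¬T ∧ ¬T) ∨ ¬T
  step 3: ¬T ∨ ¬T
  step 4: ¬T
  step 5: F

Term B:
  start: ¬(¬(¬F ∨ T) ∨ ¬(¬F ∧ F))
  step 1: ¬¬(¬F ∨ T) ∧ ¬¬(¬F ∧ F)
  step 2: (¬F ∨ T) ∧ ¬¬(¬F ∧ F)
  step 3: T ∧ ¬¬(¬F ∧ F)
  step 4: ¬¬(¬F ∧ F)
  step 5: ¬F ∧ F
  step 6: F

Answer: SAME — A ⇓ F, B ⇓ F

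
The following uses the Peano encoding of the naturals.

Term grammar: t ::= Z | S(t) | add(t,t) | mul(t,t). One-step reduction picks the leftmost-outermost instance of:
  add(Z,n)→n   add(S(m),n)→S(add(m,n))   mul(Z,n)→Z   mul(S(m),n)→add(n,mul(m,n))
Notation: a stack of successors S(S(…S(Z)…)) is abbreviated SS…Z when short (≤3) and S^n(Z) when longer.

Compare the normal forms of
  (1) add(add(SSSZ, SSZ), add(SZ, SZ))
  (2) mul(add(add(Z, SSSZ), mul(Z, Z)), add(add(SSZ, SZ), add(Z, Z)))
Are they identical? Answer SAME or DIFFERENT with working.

Answer: DIFFERENT — A ⇓ S^7(Z), B ⇓ S^9(Z)

Working:
Term A:
  start: add(add(SSSZ, SSZ), add(SZ, SZ))
  [1] add(S(add(SSZ, SSZ)), add(SZ, SZ))
  [2] S(add(add(SSZ, SSZ), add(SZ, SZ)))
  [3] S(add(S(add(SZ, SSZ)), add(SZ, SZ)))
  [4] S(S(add(add(SZ, SSZ), add(SZ, SZ))))
  [5] S(S(add(S(add(Z, SSZ)), add(SZ, SZ))))
  [6] S(S(S(add(add(Z, SSZ), add(SZ, SZ)))))
  [7] S(S(S(add(SSZ, add(SZ, SZ)))))
  [8] S(S(S(S(add(SZ, add(SZ, SZ))))))
  [9] S(S(S(S(S(add(Z, add(SZ, SZ)))))))
  [10] S(S(S(S(S(add(SZ, SZ))))))
  [11] S(S(S(S(S(S(add(Z, SZ)))))))
  [12] S^7(Z)

Term B:
  start: mul(add(add(Z, SSSZ), mul(Z, Z)), add(add(SSZ, SZ), add(Z, Z)))
  [1] mul(add(SSSZ, mul(Z, Z)), add(add(SSZ, SZ), add(Z, Z)))
  [2] mul(S(add(SSZ, mul(Z, Z))), add(add(SSZ, SZ), add(Z, Z)))
  [3] add(add(add(SSZ, SZ), add(Z, Z)), mul(add(SSZ, mul(Z, Z)), add(add(SSZ, SZ), add(Z, Z))))
  [4] add(add(S(add(SZ, SZ)), add(Z, Z)), mul(add(SSZ, mul(Z, Z)), add(add(SSZ, SZ), add(Z, Z))))
  [5] add(S(add(add(SZ, SZ), add(Z, Z))), mul(add(SSZ, mul(Z, Z)), add(add(SSZ, SZ), add(Z, Z))))
  [6] S(add(add(add(SZ, SZ), add(Z, Z)), mul(add(SSZ, mul(Z, Z)), add(add(SSZ, SZ), add(Z, Z)))))
  [7] S(add(add(S(add(Z, SZ)), add(Z, Z)), mul(add(SSZ, mul(Z, Z)), add(add(SSZ, SZ), add(Z, Z)))))
  [8] S(add(S(add(add(Z, SZ), add(Z, Z))), mul(add(SSZ, mul(Z, Z)), add(add(SSZ, SZ), add(Z, Z)))))
  [9] S(S(add(add(add(Z, SZ), add(Z, Z)), mul(add(SSZ, mul(Z, Z)), add(add(SSZ, SZ), add(Z, Z))))))
  [10] S(S(add(add(SZ, add(Z, Z)), mul(add(SSZ, mul(Z, Z)), add(add(SSZ, SZ), add(Z, Z))))))
  [11] S(S(add(S(add(Z, add(Z, Z))), mul(add(SSZ, mul(Z, Z)), add(add(SSZ, SZ), add(Z, Z))))))
  [12] S(S(S(add(add(Z, add(Z, Z)), mul(add(SSZ, mul(Z, Z)), add(add(SSZ, SZ), add(Z, Z)))))))
  [13] S(S(S(add(add(Z, Z), mul(add(SSZ, mul(Z, Z)), add(add(SSZ, SZ), add(Z, Z)))))))
  [14] S(S(S(add(Z, mul(add(SSZ, mul(Z, Z)), add(add(SSZ, SZ), add(Z, Z)))))))
  [15] S(S(S(mul(add(SSZ, mul(Z, Z)), add(add(SSZ, SZ), add(Z, Z))))))
  [16] S(S(S(mul(S(add(SZ, mul(Z, Z))), add(add(SSZ, SZ), add(Z, Z))))))
  [17] S(S(S(add(add(add(SSZ, SZ), add(Z, Z)), mul(add(SZ, mul(Z, Z)), add(add(SSZ, SZ), add(Z, Z)))))))
  [18] S(S(S(add(add(S(add(SZ, SZ)), add(Z, Z)), mul(add(SZ, mul(Z, Z)), add(add(SSZ, SZ), add(Z, Z)))))))
  [19] S(S(S(add(S(add(add(SZ, SZ), add(Z, Z))), mul(add(SZ, mul(Z, Z)), add(add(SSZ, SZ), add(Z, Z)))))))
  [20] S(S(S(S(add(add(add(SZ, SZ), add(Z, Z)), mul(add(SZ, mul(Z, Z)), add(add(SSZ, SZ), add(Z, Z))))))))
  [21] S(S(S(S(add(add(S(add(Z, SZ)), add(Z, Z)), mul(add(SZ, mul(Z, Z)), add(add(SSZ, SZ), add(Z, Z))))))))
  [22] S(S(S(S(add(S(add(add(Z, SZ), add(Z, Z))), mul(add(SZ, mul(Z, Z)), add(add(SSZ, SZ), add(Z, Z))))))))
  [23] S(S(S(S(S(add(add(add(Z, SZ), add(Z, Z)), mul(add(SZ, mul(Z, Z)), add(add(SSZ, SZ), add(Z, Z)))))))))
  [24] S(S(S(S(S(add(add(SZ, add(Z, Z)), mul(add(SZ, mul(Z, Z)), add(add(SSZ, SZ), add(Z, Z)))))))))
  [25] S(S(S(S(S(add(S(add(Z, add(Z, Z))), mul(add(SZ, mul(Z, Z)), add(add(SSZ, SZ), add(Z, Z)))))))))
  [26] S(S(S(S(S(S(add(add(Z, add(Z, Z)), mul(add(SZ, mul(Z, Z)), add(add(SSZ, SZ), add(Z, Z))))))))))
  [27] S(S(S(S(S(S(add(add(Z, Z), mul(add(SZ, mul(Z, Z)), add(add(SSZ, SZ), add(Z, Z))))))))))
  [28] S(S(S(S(S(S(add(Z, mul(add(SZ, mul(Z, Z)), add(add(SSZ, SZ), add(Z, Z))))))))))
  [29] S(S(S(S(S(S(mul(add(SZ, mul(Z, Z)), add(add(SSZ, SZ), add(Z, Z)))))))))
  [30] S(S(S(S(S(S(mul(S(add(Z, mul(Z, Z))), add(add(SSZ, SZ), add(Z, Z)))))))))
  [31] S(S(S(S(S(S(add(add(add(SSZ, SZ), add(Z, Z)), mul(add(Z, mul(Z, Z)), add(add(SSZ, SZ), add(Z, Z))))))))))
  [32] S(S(S(S(S(S(add(add(S(add(SZ, SZ)), add(Z, Z)), mul(add(Z, mul(Z, Z)), add(add(SSZ, SZ), add(Z, Z))))))))))
  [33] S(S(S(S(S(S(add(S(add(add(SZ, SZ), add(Z, Z))), mul(add(Z, mul(Z, Z)), add(add(SSZ, SZ), add(Z, Z))))))))))
  [34] S(S(S(S(S(S(S(add(add(add(SZ, SZ), add(Z, Z)), mul(add(Z, mul(Z, Z)), add(add(SSZ, SZ), add(Z, Z)))))))))))
  [35] S(S(S(S(S(S(S(add(add(S(add(Z, SZ)), add(Z, Z)), mul(add(Z, mul(Z, Z)), add(add(SSZ, SZ), add(Z, Z)))))))))))
  [36] S(S(S(S(S(S(S(add(S(add(add(Z, SZ), add(Z, Z))), mul(add(Z, mul(Z, Z)), add(add(SSZ, SZ), add(Z, Z)))))))))))
  [37] S(S(S(S(S(S(S(S(add(add(add(Z, SZ), add(Z, Z)), mul(add(Z, mul(Z, Z)), add(add(SSZ, SZ), add(Z, Z))))))))))))
  [38] S(S(S(S(S(S(S(S(add(add(SZ, add(Z, Z)), mul(add(Z, mul(Z, Z)), add(add(SSZ, SZ), add(Z, Z))))))))))))
  [39] S(S(S(S(S(S(S(S(add(S(add(Z, add(Z, Z))), mul(add(Z, mul(Z, Z)), add(add(SSZ, SZ), add(Z, Z))))))))))))
  [40] S(S(S(S(S(S(S(S(S(add(add(Z, add(Z, Z)), mul(add(Z, mul(Z, Z)), add(add(SSZ, SZ), add(Z, Z)))))))))))))
  [41] S(S(S(S(S(S(S(S(S(add(add(Z, Z), mul(add(Z, mul(Z, Z)), add(add(SSZ, SZ), add(Z, Z)))))))))))))
  [42] S(S(S(S(S(S(S(S(S(add(Z, mul(add(Z, mul(Z, Z)), add(add(SSZ, SZ), add(Z, Z)))))))))))))
  [43] S(S(S(S(S(S(S(S(S(mul(add(Z, mul(Z, Z)), add(add(SSZ, SZ), add(Z, Z))))))))))))
  [44] S(S(S(S(S(S(S(S(S(mul(mul(Z, Z), add(add(SSZ, SZ), add(Z, Z))))))))))))
  [45] S(S(S(S(S(S(S(S(S(mul(Z, add(add(SSZ, SZ), add(Z, Z))))))))))))
  [46] S^9(Z)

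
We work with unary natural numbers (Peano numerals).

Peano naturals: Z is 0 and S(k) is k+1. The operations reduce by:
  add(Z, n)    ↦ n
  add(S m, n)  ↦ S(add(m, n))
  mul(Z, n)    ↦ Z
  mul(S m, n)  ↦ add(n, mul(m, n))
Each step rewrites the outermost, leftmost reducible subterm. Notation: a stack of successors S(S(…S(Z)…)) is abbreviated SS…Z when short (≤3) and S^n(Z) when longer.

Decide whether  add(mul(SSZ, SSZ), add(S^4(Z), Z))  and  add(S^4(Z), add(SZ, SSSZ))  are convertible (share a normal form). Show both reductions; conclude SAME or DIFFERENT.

Answer: SAME — A ⇓ S^8(Z), B ⇓ S^8(Z)

Reduction:
Term A:
  start: add(mul(SSZ, SSZ), add(S^4(Z), Z))
  [1] add(add(SSZ, mul(SZ, SSZ)), add(S^4(Z), Z))
  [2] add(S(add(SZ, mul(SZ, SSZ))), add(S^4(Z), Z))
  [3] S(add(add(SZ, mul(SZ, SSZ)), add(S^4(Z), Z)))
  [4] S(add(S(add(Z, mul(SZ, SSZ))), add(S^4(Z), Z)))
  [5] S(S(add(add(Z, mul(SZ, SSZ)), add(S^4(Z), Z))))
  [6] S(S(add(mul(SZ, SSZ), add(S^4(Z), Z))))
  [7] S(S(add(add(SSZ, mul(Z, SSZ)), add(S^4(Z), Z))))
  [8] S(S(add(S(add(SZ, mul(Z, SSZ))), add(S^4(Z), Z))))
  [9] S(S(S(add(add(SZ, mul(Z, SSZ)), add(S^4(Z), Z)))))
  [10] S(S(S(add(S(add(Z, mul(Z, SSZ))), add(S^4(Z), Z)))))
  [11] S(S(S(S(add(add(Z, mul(Z, SSZ)), add(S^4(Z), Z))))))
  [12] S(S(S(S(add(mul(Z, SSZ), add(S^4(Z), Z))))))
  [13] S(S(S(S(add(Z, add(S^4(Z), Z))))))
  [14] S(S(S(S(add(S^4(Z), Z)))))
  [15] S(S(S(S(S(add(SSSZ, Z))))))
  [16] S(S(S(S(S(S(add(SSZ, Z)))))))
  [17] S(S(S(S(S(S(S(add(SZ, Z))))))))
  [18] S(S(S(S(S(S(S(S(add(Z, Z)))))))))
  [19] S^8(Z)

Term B:
  start: add(S^4(Z), add(SZ, SSSZ))
  [1] S(add(SSSZ, add(SZ, SSSZ)))
  [2] S(S(add(SSZ, add(SZ, SSSZ))))
  [3] S(S(S(add(SZ, add(SZ, SSSZ)))))
  [4] S(S(S(S(add(Z, add(SZ, SSSZ))))))
  [5] S(S(S(S(add(SZ, SSSZ)))))
  [6] S(S(S(S(S(add(Z, SSSZ))))))
  [7] S^8(Z)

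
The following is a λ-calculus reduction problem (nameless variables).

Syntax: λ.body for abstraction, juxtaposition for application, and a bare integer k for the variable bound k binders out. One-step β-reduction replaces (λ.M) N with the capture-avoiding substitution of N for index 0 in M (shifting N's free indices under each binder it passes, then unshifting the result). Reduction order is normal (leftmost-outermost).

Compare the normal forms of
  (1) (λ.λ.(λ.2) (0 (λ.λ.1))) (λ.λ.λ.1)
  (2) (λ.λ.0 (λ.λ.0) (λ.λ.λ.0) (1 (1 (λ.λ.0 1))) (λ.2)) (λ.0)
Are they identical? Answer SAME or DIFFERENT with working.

Term A:
  start: (λ.λ.(λ.2) (0 (λ.λ.1))) (λ.λ.λ.1)
  [1] λ.(λ.λ.λ.λ.1) (0 (λ.λ.1))
  [2] λ.λ.λ.λ.1

Term B:
  start: (λ.λ.0 (λ.λ.0) (λ.λ.λ.0) (1 (1 (λ.λ.0 1))) (λ.2)) (λ.0)
  [1] λ.0 (λ.λ.0) (λ.λ.λ.0) ((λ.0) ((λ.0) (λ.λ.0 1))) (λ.λ.0)
  [2] λ.0 (λ.λ.0) (λ.λ.λ.0) ((λ.0) (λ.λ.0 1)) (λ.λ.0)
  [3] λ.0 (λ.λ.0) (λ.λ.λ.0) (λ.λ.0 1) (λ.λ.0)

Answer: DIFFERENT — A ⇓ λ.λ.λ.λ.1, B ⇓ λ.0 (λ.λ.0) (λ.λ.λ.0) (λ.λ.0 1) (λ.λ.0)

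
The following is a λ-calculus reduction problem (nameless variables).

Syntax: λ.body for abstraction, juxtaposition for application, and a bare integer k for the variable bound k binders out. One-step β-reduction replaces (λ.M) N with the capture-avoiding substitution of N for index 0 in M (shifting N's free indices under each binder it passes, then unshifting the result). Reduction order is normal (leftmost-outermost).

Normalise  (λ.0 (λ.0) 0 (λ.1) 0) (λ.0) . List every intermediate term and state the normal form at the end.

  start: (λ.0 (λ.0) 0 (λ.1) 0) (λ.0)
  →1  (λ.0) (λ.0) (λ.0) (λ.λ.0) (λ.0)
  →2  (λ.0) (λ.0) (λ.λ.0) (λ.0)
  →3  (λ.0) (λ.λ.0) (λ.0)
  →4  (λ.λ.0) (λ.0)
  →5  λ.0

Answer: normal form = λ.0  (in 5 steps)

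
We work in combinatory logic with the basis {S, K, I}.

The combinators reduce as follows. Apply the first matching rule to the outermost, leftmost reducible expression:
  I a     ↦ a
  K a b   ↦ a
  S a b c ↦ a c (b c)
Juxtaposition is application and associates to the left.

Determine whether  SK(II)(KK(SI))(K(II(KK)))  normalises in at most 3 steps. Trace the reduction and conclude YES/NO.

  start: SK(II)(KK(SI))(K(II(KK)))
  [1] K(KK(SI))(II(KK(SI)))(K(II(KK)))
  [2] KK(SI)(K(II(KK)))
  [3] K(K(II(KK)))

Answer: NO — after 3 steps the term is K(K(II(KK))), not yet normal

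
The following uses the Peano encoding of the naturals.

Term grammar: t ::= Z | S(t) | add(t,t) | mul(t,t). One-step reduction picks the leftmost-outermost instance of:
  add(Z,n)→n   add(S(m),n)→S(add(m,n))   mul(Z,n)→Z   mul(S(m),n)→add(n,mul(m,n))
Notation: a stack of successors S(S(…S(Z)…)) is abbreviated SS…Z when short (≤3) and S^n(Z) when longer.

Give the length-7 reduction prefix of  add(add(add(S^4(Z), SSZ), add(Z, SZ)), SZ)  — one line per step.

  start: add(add(add(S^4(Z), SSZ), add(Z, SZ)), SZ)
  →1  add(add(S(add(SSSZ, SSZ)), add(Z, SZ)), SZ)
  →2  add(S(add(add(SSSZ, SSZ), add(Z, SZ))), SZ)
  →3  S(add(add(add(SSSZ, SSZ), add(Z, SZ)), SZ))
  →4  S(add(add(S(add(SSZ, SSZ)), add(Z, SZ)), SZ))
  →5  S(add(S(add(add(SSZ, SSZ), add(Z, SZ))), SZ))
  →6  S(S(add(add(add(SSZ, SSZ), add(Z, SZ)), SZ)))
  →7  S(S(add(add(S(add(SZ, SSZ)), add(Z, SZ)), SZ)))

Answer: after 7 steps: S(S(add(add(S(add(SZ, SSZ)), add(Z, SZ)), SZ)))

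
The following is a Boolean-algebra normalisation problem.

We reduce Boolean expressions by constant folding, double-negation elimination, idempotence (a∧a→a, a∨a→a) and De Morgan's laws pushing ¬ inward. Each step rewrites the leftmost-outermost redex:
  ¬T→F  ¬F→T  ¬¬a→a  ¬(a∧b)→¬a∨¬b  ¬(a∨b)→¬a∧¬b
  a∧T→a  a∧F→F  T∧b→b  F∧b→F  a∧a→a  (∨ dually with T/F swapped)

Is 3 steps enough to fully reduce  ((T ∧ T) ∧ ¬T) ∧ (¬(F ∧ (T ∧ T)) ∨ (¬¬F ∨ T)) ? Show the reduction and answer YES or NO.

Answer: NO — after 3 steps the term is F ∧ (¬(F ∧ (T ∧ T)) ∨ (¬¬F ∨ T)), not yet normal

Reduction:
  start: ((T ∧ T) ∧ ¬T) ∧ (¬(F ∧ (T ∧ T)) ∨ (¬¬F ∨ T))
  →1  (T ∧ ¬T) ∧ (¬(F ∧ (T ∧ T)) ∨ (¬¬F ∨ T))
  →2  ¬T ∧ (¬(F ∧ (T ∧ T)) ∨ (¬¬F ∨ T))
  →3  F ∧ (¬(F ∧ (T ∧ T)) ∨ (¬¬F ∨ T))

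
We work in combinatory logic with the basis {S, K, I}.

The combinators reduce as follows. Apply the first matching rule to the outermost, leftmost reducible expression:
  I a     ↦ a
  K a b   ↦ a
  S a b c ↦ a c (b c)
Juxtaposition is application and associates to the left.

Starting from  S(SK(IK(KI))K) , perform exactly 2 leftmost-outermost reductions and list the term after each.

Answer: after 2 steps: SK

Derivation:
  start: S(SK(IK(KI))K)
  →1  S(KK(IK(KI)K))
  →2  SK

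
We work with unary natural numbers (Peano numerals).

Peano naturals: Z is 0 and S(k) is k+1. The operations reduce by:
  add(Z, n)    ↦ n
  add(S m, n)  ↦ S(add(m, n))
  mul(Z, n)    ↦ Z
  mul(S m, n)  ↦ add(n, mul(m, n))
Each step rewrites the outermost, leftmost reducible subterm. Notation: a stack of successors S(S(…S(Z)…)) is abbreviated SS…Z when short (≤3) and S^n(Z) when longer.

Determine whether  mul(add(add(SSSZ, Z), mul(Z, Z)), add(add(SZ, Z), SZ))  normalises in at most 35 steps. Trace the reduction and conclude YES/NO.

Answer: YES — reaches normal form S^6(Z) in 34 ≤ 35 steps

Working:
  start: mul(add(add(SSSZ, Z), mul(Z, Z)), add(add(SZ, Z), SZ))
  [1] mul(add(S(add(SSZ, Z)), mul(Z, Z)), add(add(SZ, Z), SZ))
  [2] mul(S(add(add(SSZ, Z), mul(Z, Z))), add(add(SZ, Z), SZ))
  [3] add(add(add(SZ, Z), SZ), mul(add(add(SSZ, Z), mul(Z, Z)), add(add(SZ, Z), SZ)))
  [4] add(add(S(add(Z, Z)), SZ), mul(add(add(SSZ, Z), mul(Z, Z)), add(add(SZ, Z), SZ)))
  [5] add(S(add(add(Z, Z), SZ)), mul(add(add(SSZ, Z), mul(Z, Z)), add(add(SZ, Z), SZ)))
  [6] S(add(add(add(Z, Z), SZ), mul(add(add(SSZ, Z), mul(Z, Z)), add(add(SZ, Z), SZ))))
  [7] S(add(add(Z, SZ), mul(add(add(SSZ, Z), mul(Z, Z)), add(add(SZ, Z), SZ))))
  [8] S(add(SZ, mul(add(add(SSZ, Z), mul(Z, Z)), add(add(SZ, Z), SZ))))
  [9] S(S(add(Z, mul(add(add(SSZ, Z), mul(Z, Z)), add(add(SZ, Z), SZ)))))
  [10] S(S(mul(add(add(SSZ, Z), mul(Z, Z)), add(add(SZ, Z), SZ))))
  [11] S(S(mul(add(S(add(SZ, Z)), mul(Z, Z)), add(add(SZ, Z), SZ))))
  [12] S(S(mul(S(add(add(SZ, Z), mul(Z, Z))), add(add(SZ, Z), SZ))))
  [13] S(S(add(add(add(SZ, Z), SZ), mul(add(add(SZ, Z), mul(Z, Z)), add(add(SZ, Z), SZ)))))
  [14] S(S(add(add(S(add(Z, Z)), SZ), mul(add(add(SZ, Z), mul(Z, Z)), add(add(SZ, Z), SZ)))))
  [15] S(S(add(S(add(add(Z, Z), SZ)), mul(add(add(SZ, Z), mul(Z, Z)), add(add(SZ, Z), SZ)))))
  [16] S(S(S(add(add(add(Z, Z), SZ), mul(add(add(SZ, Z), mul(Z, Z)), add(add(SZ, Z), SZ))))))
  [17] S(S(S(add(add(Z, SZ), mul(add(add(SZ, Z), mul(Z, Z)), add(add(SZ, Z), SZ))))))
  [18] S(S(S(add(SZ, mul(add(add(SZ, Z), mul(Z, Z)), add(add(SZ, Z), SZ))))))
  [19] S(S(S(S(add(Z, mul(add(add(SZ, Z), mul(Z, Z)), add(add(SZ, Z), SZ)))))))
  [20] S(S(S(S(mul(add(add(SZ, Z), mul(Z, Z)), add(add(SZ, Z), SZ))))))
  [21] S(S(S(S(mul(add(S(add(Z, Z)), mul(Z, Z)), add(add(SZ, Z), SZ))))))
  [22] S(S(S(S(mul(S(add(add(Z, Z), mul(Z, Z))), add(add(SZ, Z), SZ))))))
  [23] S(S(S(S(add(add(add(SZ, Z), SZ), mul(add(add(Z, Z), mul(Z, Z)), add(add(SZ, Z), SZ)))))))
  [24] S(S(S(S(add(add(S(add(Z, Z)), SZ), mul(add(add(Z, Z), mul(Z, Z)), add(add(SZ, Z), SZ)))))))
  [25] S(S(S(S(add(S(add(add(Z, Z), SZ)), mul(add(add(Z, Z), mul(Z, Z)), add(add(SZ, Z), SZ)))))))
  [26] S(S(S(S(S(add(add(add(Z, Z), SZ), mul(add(add(Z, Z), mul(Z, Z)), add(add(SZ, Z), SZ))))))))
  [27] S(S(S(S(S(add(add(Z, SZ), mul(add(add(Z, Z), mul(Z, Z)), add(add(SZ, Z), SZ))))))))
  [28] S(S(S(S(S(add(SZ, mul(add(add(Z, Z), mul(Z, Z)), add(add(SZ, Z), SZ))))))))
  [29] S(S(S(S(S(S(add(Z, mul(add(add(Z, Z), mul(Z, Z)), add(add(SZ, Z), SZ)))))))))
  [30] S(S(S(S(S(S(mul(add(add(Z, Z), mul(Z, Z)), add(add(SZ, Z), SZ))))))))
  [31] S(S(S(S(S(S(mul(add(Z, mul(Z, Z)), add(add(SZ, Z), SZ))))))))
  [32] S(S(S(S(S(S(mul(mul(Z, Z), add(add(SZ, Z), SZ))))))))
  [33] S(S(S(S(S(S(mul(Z, add(add(SZ, Z), SZ))))))))
  [34] S^6(Z)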